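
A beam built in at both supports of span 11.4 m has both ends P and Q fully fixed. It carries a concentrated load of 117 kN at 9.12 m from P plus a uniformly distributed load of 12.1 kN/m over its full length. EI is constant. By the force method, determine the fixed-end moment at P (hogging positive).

M_P = 173.7 kN·m

Release both end moments; the primary structure is a simply-supported span PQ with redundants M_P and M_Q.
On the primary (simply-supported) span, the end slopes from the loading are:
  at P: point load 117 at a = 9.12: Pab(L + b)/(6LEI) = 486.6/EI
  at Q: point load 117 at a = 9.12: Pab(L + a)/(6LEI) = 729.9/EI
  at P: UDL 12.1: wL³/(24EI) = 746.9/EI
  at Q: UDL 12.1: wL³/(24EI) = 746.9/EI
  θ_P0 = 1234/EI,  θ_Q0 = 1477/EI
Flexibility coefficients: a unit moment at one end gives L/(3EI) there and L/(6EI) at the far end, so f₁₁ = f₂₂ = 3.8/EI and f₁₂ = f₂₁ = 1.9/EI.
Compatibility — zero rotation at each built-in end:
  3.8 M_P + 1.9 M_Q = 1234
  1.9 M_P + 3.8 M_Q = 1477
Solving the pair gives M_P = 173.7 kN·m and M_Q = 301.8 kN·m (hogging).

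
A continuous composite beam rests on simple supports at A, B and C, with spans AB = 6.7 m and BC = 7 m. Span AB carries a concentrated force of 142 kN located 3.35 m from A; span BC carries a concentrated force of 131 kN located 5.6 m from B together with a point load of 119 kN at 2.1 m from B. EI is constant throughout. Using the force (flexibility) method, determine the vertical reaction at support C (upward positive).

Release continuity at B by inserting a hinge; the redundant is the internal moment M_B. The primary structure is two simply-supported spans AB and BC.
Rotations at B on the released spans (each span's end-slope, ×1/EI):
  span AB: point load 142 at a = 3.35: Pab(L + a)/(6LEI) = 398.4/EI
  span BC: point load 131 at a = 5.6: Pab(L + b)/(6LEI) = 205.4/EI
  span BC: point load 119 at a = 2.1: Pab(L + b)/(6LEI) = 346.9/EI
  relative rotation θ_0 = (398.4 + 552.4)/EI = 950.8/EI
A unit hogging moment at B produces rotation L₁/(3EI) + L₂/(3EI) = 4.567/EI.
Compatibility: M_B·(L₁+L₂)/(3EI) = θ_0, giving M_B = 208.2 kN·m (hogging).
Span BC, ΣM about C: R_B^{BC}·7 = 766.5 + 208.2, so R_B^{BC} = 139.2 kN and R_C = 250 − 139.2 = 110.8 kN.

R_C = 110.8 kN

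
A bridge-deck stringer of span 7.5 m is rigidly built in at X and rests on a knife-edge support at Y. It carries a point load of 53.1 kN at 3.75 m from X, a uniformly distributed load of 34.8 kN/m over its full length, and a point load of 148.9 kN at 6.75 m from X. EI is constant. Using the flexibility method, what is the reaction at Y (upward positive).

R_Y = 241.1 kN

Release the roller at Y. Primary structure: cantilever fixed at X.
Deflection at Y on the released cantilever, summing each load's contribution:
  point load 53.1 at a = 3.75: Pa²(3L − a)/(6EI) = 2333/EI
  UDL 34.8: wL⁴/(8EI) = 13764/EI
  point load 148.9 at a = 6.75: Pa²(3L − a)/(6EI) = 17809/EI
  δ_0 = 33906/EI
Tip deflection under a unit load at Y: L³/(3EI) = 140.6/EI.
The prop prevents deflection at Y: R_Y = δ_0/δ_{YY} = 33906/140.6 = 241.1 kN.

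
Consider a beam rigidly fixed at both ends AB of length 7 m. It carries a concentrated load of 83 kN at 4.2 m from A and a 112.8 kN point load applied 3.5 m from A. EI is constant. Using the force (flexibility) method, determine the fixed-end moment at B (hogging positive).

Take the two fixed-end moments M_A, M_B as redundants; the released structure is the simple span AB.
Simple-span end rotations at A and B under the given loads:
  at A: point load 83 at a = 4.2: Pab(L + b)/(6LEI) = 227.8/EI
  at B: point load 83 at a = 4.2: Pab(L + a)/(6LEI) = 260.3/EI
  at A: point load 112.8 at a = 3.5: Pab(L + b)/(6LEI) = 345.4/EI
  at B: point load 112.8 at a = 3.5: Pab(L + a)/(6LEI) = 345.4/EI
  θ_A0 = 573.2/EI,  θ_B0 = 605.7/EI
Flexibility coefficients: a unit moment at one end gives L/(3EI) there and L/(6EI) at the far end, so f₁₁ = f₂₂ = 2.333/EI and f₁₂ = f₂₁ = 1.167/EI.
Compatibility — zero rotation at each built-in end:
  2.333 M_A + 1.167 M_B = 573.2
  1.167 M_A + 2.333 M_B = 605.7
Solving the pair gives M_A = 154.5 kN·m and M_B = 182.4 kN·m (hogging).

M_B = 182.4 kN·m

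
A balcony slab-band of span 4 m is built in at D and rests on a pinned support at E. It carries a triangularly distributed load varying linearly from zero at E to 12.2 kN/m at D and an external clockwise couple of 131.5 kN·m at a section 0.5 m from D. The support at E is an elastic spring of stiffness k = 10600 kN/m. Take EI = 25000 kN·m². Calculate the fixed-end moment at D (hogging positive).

M_D = 104.8 kN·m

Choose R_E as the redundant. The primary structure is the cantilever fixed at D.
Deflection at E on the released cantilever, summing each load's contribution:
  triangular load, peak 12.2 at the fixed end: w₀L⁴/(30EI) = 104.1/EI
  clockwise couple 131.5 at a = 0.5: M₀a(2L − a)/(2EI) = 246.6/EI
  δ_0 = 350.7/EI
Flexibility coefficient — unit upward force at E: δ_{EE} = L³/(3EI) = 21.33/EI.
With EI = 25000 kN·m²: δ_0 = 0.014027 m and δ_{EE} = 0.000853 m/kN.
Compatibility — the spring shortens by R_E/k under the reaction it provides: δ_0 − R_E·δ_{EE} = R_E/k. With 1/k = 0.000094 m/kN, R_E = δ_0 / (δ_{EE} + 1/k) = 0.014027 / (0.000853 + 0.000094) = 14.8 kN.
Moment equilibrium about D: M_D = Σ(load moments about D) − R_E·L = 164 − 14.8×4 = 104.8 kN·m.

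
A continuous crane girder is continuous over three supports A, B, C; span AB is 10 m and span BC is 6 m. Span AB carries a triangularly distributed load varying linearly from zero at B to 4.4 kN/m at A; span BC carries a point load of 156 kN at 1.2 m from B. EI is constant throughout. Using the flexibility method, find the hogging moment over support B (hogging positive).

M_B = 66.59 kN·m

Release continuity at B by inserting a hinge; the redundant is the internal moment M_B. The primary structure is two simply-supported spans AB and BC.
Rotations at B on the released spans (each span's end-slope, ×1/EI):
  span AB: triangular load, peak 4.4: 7w₀L³/(360EI) = 85.56/EI
  span BC: point load 156 at a = 1.2: Pab(L + b)/(6LEI) = 269.6/EI
  relative rotation θ_0 = (85.56 + 269.6)/EI = 355.1/EI
A unit hogging moment at B produces rotation L₁/(3EI) + L₂/(3EI) = 5.333/EI.
Compatibility: M_B·(L₁+L₂)/(3EI) = θ_0, giving M_B = 66.59 kN·m (hogging).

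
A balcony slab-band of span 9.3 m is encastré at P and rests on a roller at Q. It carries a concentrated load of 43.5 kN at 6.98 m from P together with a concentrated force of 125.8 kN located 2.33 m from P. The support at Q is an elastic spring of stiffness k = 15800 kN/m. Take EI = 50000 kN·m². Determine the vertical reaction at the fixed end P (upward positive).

Take the reaction at Q as the redundant and release it; the primary structure is a cantilever fixed at P.
Primary-structure tip deflection at Q by superposition:
  point load 43.5 at a = 6.98: Pa²(3L − a)/(6EI) = 7389/EI
  point load 125.8 at a = 2.33: Pa²(3L − a)/(6EI) = 2911/EI
  δ_0 = 10300/EI
Tip deflection under a unit load at Q: L³/(3EI) = 268.1/EI.
With EI = 50000 kN·m²: δ_0 = 0.206 m and δ_{QQ} = 0.005362 m/kN.
Compatibility — the spring shortens by R_Q/k under the reaction it provides: δ_0 − R_Q·δ_{QQ} = R_Q/k. With 1/k = 0.000063 m/kN, R_Q = δ_0 / (δ_{QQ} + 1/k) = 0.206 / (0.005362 + 0.000063) = 37.97 kN.
Vertical equilibrium: R_P = ΣP − R_Q = 169.3 − 37.97 = 131.3 kN.

R_P = 131.3 kN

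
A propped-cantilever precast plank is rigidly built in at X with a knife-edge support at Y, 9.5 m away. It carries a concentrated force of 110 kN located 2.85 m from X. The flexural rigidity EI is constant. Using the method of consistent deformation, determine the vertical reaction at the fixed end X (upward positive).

Release the roller at Y. Primary structure: cantilever fixed at X.
Free-end deflection of the primary structure under the applied loading (downward +):
  point load 110 at a = 2.85: Pa²(3L − a)/(6EI) = 3820/EI
Flexibility coefficient — unit upward force at Y: δ_{YY} = L³/(3EI) = 285.8/EI.
Compatibility at Y: δ_0 − R_Y·δ_{YY} = 0, so R_Y = 3820/285.8 = 13.37 kN.
Vertical equilibrium: R_X = ΣP − R_Y = 110 − 13.37 = 96.64 kN.

R_X = 96.64 kN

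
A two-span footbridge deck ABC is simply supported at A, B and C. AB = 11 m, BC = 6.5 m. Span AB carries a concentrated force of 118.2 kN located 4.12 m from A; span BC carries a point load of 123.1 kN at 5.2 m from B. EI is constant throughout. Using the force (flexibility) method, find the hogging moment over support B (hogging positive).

M_B = 160.1 kN·m

Release continuity at B by inserting a hinge; the redundant is the internal moment M_B. The primary structure is two simply-supported spans AB and BC.
Rotations at B on the released spans (each span's end-slope, ×1/EI):
  span AB: point load 118.2 at a = 4.12: Pab(L + a)/(6LEI) = 767.6/EI
  span BC: point load 123.1 at a = 5.2: Pab(L + b)/(6LEI) = 166.4/EI
  relative rotation θ_0 = (767.6 + 166.4)/EI = 934/EI
A unit hogging moment at B produces rotation L₁/(3EI) + L₂/(3EI) = 5.833/EI.
Compatibility: M_B·(L₁+L₂)/(3EI) = θ_0, giving M_B = 160.1 kN·m (hogging).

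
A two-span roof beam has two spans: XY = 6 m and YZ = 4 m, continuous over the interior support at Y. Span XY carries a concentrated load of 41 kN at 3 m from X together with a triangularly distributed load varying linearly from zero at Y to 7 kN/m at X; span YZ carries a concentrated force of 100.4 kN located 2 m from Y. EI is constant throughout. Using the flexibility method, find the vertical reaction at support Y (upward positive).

Release continuity at Y by inserting a hinge; the redundant is the internal moment M_Y. The primary structure is two simply-supported spans XY and YZ.
End slopes at the hinge Y, treating each span as simply supported:
  span XY: point load 41 at a = 3: Pab(L + a)/(6LEI) = 92.25/EI
  span XY: triangular load, peak 7: 7w₀L³/(360EI) = 29.4/EI
  span YZ: point load 100.4 at a = 2: Pab(L + b)/(6LEI) = 100.4/EI
  relative rotation θ_0 = (121.7 + 100.4)/EI = 222.1/EI
A unit hogging moment at Y produces rotation L₁/(3EI) + L₂/(3EI) = 3.333/EI.
Slope continuity at Y: θ_0 = M_Y·3.333/EI, so M_Y = 222.1/3.333 = 66.61 kN·m (hogging).
Span XY, ΣM about X with M_Y applied at Y: R_Y^{XY}·6 = 165 + 66.61, so R_Y^{XY} = 38.6 kN and R_X = 62 − 38.6 = 23.4 kN.
Span YZ, ΣM about Z: R_Y^{YZ}·4 = 200.8 + 66.61, so R_Y^{YZ} = 66.85 kN and R_Z = 100.4 − 66.85 = 33.55 kN.
R_Y = 38.6 + 66.85 = 105.5 kN.

R_Y = 105.5 kN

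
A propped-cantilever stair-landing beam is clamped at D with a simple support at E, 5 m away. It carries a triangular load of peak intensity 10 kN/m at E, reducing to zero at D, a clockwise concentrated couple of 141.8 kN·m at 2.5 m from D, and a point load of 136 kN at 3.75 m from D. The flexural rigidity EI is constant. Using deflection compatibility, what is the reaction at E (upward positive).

Remove the prop at E; the released (primary) structure is a cantilever built in at D.
Primary-structure tip deflection at E by superposition:
  triangular load, peak 10 at the free end: 11w₀L⁴/(120EI) = 572.9/EI
  clockwise couple 141.8 at a = 2.5: M₀a(2L − a)/(2EI) = 1329/EI
  point load 136 at a = 3.75: Pa²(3L − a)/(6EI) = 3586/EI
  δ_0 = 5488/EI
Flexibility coefficient — unit upward force at E: δ_{EE} = L³/(3EI) = 41.67/EI.
The prop prevents deflection at E: R_E = δ_0/δ_{EE} = 5488/41.67 = 131.7 kN.

R_E = 131.7 kN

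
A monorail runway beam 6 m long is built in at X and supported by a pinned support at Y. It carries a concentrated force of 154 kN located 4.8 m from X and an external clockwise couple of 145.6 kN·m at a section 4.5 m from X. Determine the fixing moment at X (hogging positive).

Take the reaction at Y as the redundant and release it; the primary structure is a cantilever fixed at X.
Primary-structure tip deflection at Y by superposition:
  point load 154 at a = 4.8: Pa²(3L − a)/(6EI) = 7806/EI
  clockwise couple 145.6 at a = 4.5: M₀a(2L − a)/(2EI) = 2457/EI
  δ_0 = 10263/EI
Flexibility coefficient — unit upward force at Y: δ_{YY} = L³/(3EI) = 72/EI.
Compatibility at Y: δ_0 − R_Y·δ_{YY} = 0, so R_Y = 10263/72 = 142.5 kN.
Moment equilibrium about X: M_X = Σ(load moments about X) − R_Y·L = 884.8 − 142.5×6 = 29.55 kN·m.

M_X = 29.55 kN·m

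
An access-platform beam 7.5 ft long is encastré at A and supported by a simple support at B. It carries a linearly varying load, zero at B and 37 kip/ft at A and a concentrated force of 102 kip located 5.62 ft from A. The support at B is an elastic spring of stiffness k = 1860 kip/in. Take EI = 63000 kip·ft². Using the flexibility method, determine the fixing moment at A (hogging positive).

Take the reaction at B as the redundant and release it; the primary structure is a cantilever fixed at A.
Primary-structure tip deflection at B by superposition:
  triangular load, peak 37 at the fixed end: w₀L⁴/(30EI) = 3902/EI
  point load 102 at a = 5.62: Pa²(3L − a)/(6EI) = 9063/EI
  δ_0 = 12966/EI
Tip deflection under a unit load at B: L³/(3EI) = 140.6/EI.
With EI = 63000 kip·ft²: δ_0 = 0.20581 ft and δ_{BB} = 0.002232 ft/kip.
Compatibility — the spring shortens by R_B/k under the reaction it provides: δ_0 − R_B·δ_{BB} = R_B/k. With 1/k = 1/(1860×12) ft/kip = 0.000045 ft/kip, R_B = δ_0 / (δ_{BB} + 1/k) = 0.20581 / (0.002232 + 0.000045) = 90.39 kip.
Moment equilibrium about A: M_A = Σ(load moments about A) − R_B·L = 920.1 − 90.39×7.5 = 242.2 kip·ft.

M_A = 242.2 kip·ft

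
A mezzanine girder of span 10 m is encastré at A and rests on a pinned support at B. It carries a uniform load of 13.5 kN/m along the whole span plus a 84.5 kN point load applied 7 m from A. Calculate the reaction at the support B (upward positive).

R_B = 98.24 kN

Choose R_B as the redundant. The primary structure is the cantilever fixed at A.
Deflection at B on the released cantilever, summing each load's contribution:
  UDL 13.5: wL⁴/(8EI) = 16875/EI
  point load 84.5 at a = 7: Pa²(3L − a)/(6EI) = 15872/EI
  δ_0 = 32747/EI
Tip deflection under a unit load at B: L³/(3EI) = 333.3/EI.
Compatibility at B: δ_0 − R_B·δ_{BB} = 0, so R_B = 32747/333.3 = 98.24 kN.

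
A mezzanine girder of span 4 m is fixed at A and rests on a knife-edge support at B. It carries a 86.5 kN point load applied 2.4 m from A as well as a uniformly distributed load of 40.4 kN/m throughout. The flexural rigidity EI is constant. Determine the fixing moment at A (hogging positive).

M_A = 138.9 kN·m

Release the roller at B. Primary structure: cantilever fixed at A.
Free-end deflection of the primary structure under the applied loading (downward +):
  point load 86.5 at a = 2.4: Pa²(3L − a)/(6EI) = 797.2/EI
  UDL 40.4: wL⁴/(8EI) = 1293/EI
  δ_0 = 2090/EI
Tip deflection under a unit load at B: L³/(3EI) = 21.33/EI.
Compatibility at B: δ_0 − R_B·δ_{BB} = 0, so R_B = 2090/21.33 = 97.97 kN.
Moment equilibrium about A: M_A = Σ(load moments about A) − R_B·L = 530.8 − 97.97×4 = 138.9 kN·m.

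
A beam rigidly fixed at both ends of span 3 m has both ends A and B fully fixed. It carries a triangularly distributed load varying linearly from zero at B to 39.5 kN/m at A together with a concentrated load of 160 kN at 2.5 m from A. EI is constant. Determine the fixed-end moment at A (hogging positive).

M_A = 28.89 kN·m

Take the two fixed-end moments M_A, M_B as redundants; the released structure is the simple span AB.
Simple-span end rotations at A and B under the given loads:
  at A: triangular load, peak 39.5: w₀L³/(45EI) = 23.7/EI
  at B: triangular load, peak 39.5: 7w₀L³/(360EI) = 20.74/EI
  at A: point load 160 at a = 2.5: Pab(L + b)/(6LEI) = 38.89/EI
  at B: point load 160 at a = 2.5: Pab(L + a)/(6LEI) = 61.11/EI
  θ_A0 = 62.59/EI,  θ_B0 = 81.85/EI
Flexibility coefficients: a unit moment at one end gives L/(3EI) there and L/(6EI) at the far end, so f₁₁ = f₂₂ = 1/EI and f₁₂ = f₂₁ = 0.5/EI.
Compatibility — zero rotation at each built-in end:
  1 M_A + 0.5 M_B = 62.59
  0.5 M_A + 1 M_B = 81.85
Solving the pair gives M_A = 28.89 kN·m and M_B = 67.41 kN·m (hogging).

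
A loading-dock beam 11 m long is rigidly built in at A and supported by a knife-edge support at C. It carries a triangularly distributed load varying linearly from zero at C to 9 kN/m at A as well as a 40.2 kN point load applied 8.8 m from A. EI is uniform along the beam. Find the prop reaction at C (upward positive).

Take the reaction at C as the redundant and release it; the primary structure is a cantilever fixed at A.
Deflection at C on the released cantilever, summing each load's contribution:
  triangular load, peak 9 at the fixed end: w₀L⁴/(30EI) = 4392/EI
  point load 40.2 at a = 8.8: Pa²(3L − a)/(6EI) = 12556/EI
  δ_0 = 16948/EI
Flexibility coefficient — unit upward force at C: δ_{CC} = L³/(3EI) = 443.7/EI.
Compatibility at C: δ_0 − R_C·δ_{CC} = 0, so R_C = 16948/443.7 = 38.2 kN.

R_C = 38.2 kN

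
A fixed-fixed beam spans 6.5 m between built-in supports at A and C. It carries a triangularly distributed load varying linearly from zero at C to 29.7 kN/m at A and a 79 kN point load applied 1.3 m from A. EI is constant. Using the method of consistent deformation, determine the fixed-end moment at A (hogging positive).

M_A = 128.5 kN·m

Take the two fixed-end moments M_A, M_C as redundants; the released structure is the simple span AC.
On the primary (simply-supported) span, the end slopes from the loading are:
  at A: triangular load, peak 29.7: w₀L³/(45EI) = 181.3/EI
  at C: triangular load, peak 29.7: 7w₀L³/(360EI) = 158.6/EI
  at A: point load 79 at a = 1.3: Pab(L + b)/(6LEI) = 160.2/EI
  at C: point load 79 at a = 1.3: Pab(L + a)/(6LEI) = 106.8/EI
  θ_A0 = 341.5/EI,  θ_C0 = 265.4/EI
Flexibility coefficients: a unit moment at one end gives L/(3EI) there and L/(6EI) at the far end, so f₁₁ = f₂₂ = 2.167/EI and f₁₂ = f₂₁ = 1.083/EI.
Compatibility — zero rotation at each built-in end:
  2.167 M_A + 1.083 M_C = 341.5
  1.083 M_A + 2.167 M_C = 265.4
Solving the pair gives M_A = 128.5 kN·m and M_C = 58.26 kN·m (hogging).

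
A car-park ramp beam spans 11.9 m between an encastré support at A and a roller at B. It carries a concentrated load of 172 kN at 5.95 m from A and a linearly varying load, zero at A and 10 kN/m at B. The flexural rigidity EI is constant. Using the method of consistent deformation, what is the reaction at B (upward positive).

Release the roller at B. Primary structure: cantilever fixed at A.
Free-end deflection of the primary structure under the applied loading (downward +):
  point load 172 at a = 5.95: Pa²(3L − a)/(6EI) = 30192/EI
  triangular load, peak 10 at the free end: 11w₀L⁴/(120EI) = 18382/EI
  δ_0 = 48575/EI
Tip deflection under a unit load at B: L³/(3EI) = 561.7/EI.
The prop prevents deflection at B: R_B = δ_0/δ_{BB} = 48575/561.7 = 86.47 kN.

R_B = 86.47 kN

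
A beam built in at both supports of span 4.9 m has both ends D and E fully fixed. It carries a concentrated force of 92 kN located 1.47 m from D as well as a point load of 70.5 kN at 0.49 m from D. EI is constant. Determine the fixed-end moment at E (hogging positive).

M_E = 31.51 kN·m

Release both end moments; the primary structure is a simply-supported span DE with redundants M_D and M_E.
On the primary (simply-supported) span, the end slopes from the loading are:
  at D: point load 92 at a = 1.47: Pab(L + b)/(6LEI) = 131.4/EI
  at E: point load 92 at a = 1.47: Pab(L + a)/(6LEI) = 100.5/EI
  at D: point load 70.5 at a = 0.49: Pab(L + b)/(6LEI) = 48.24/EI
  at E: point load 70.5 at a = 0.49: Pab(L + a)/(6LEI) = 27.93/EI
  θ_D0 = 179.7/EI,  θ_E0 = 128.4/EI
Flexibility coefficients: a unit moment at one end gives L/(3EI) there and L/(6EI) at the far end, so f₁₁ = f₂₂ = 1.633/EI and f₁₂ = f₂₁ = 0.8167/EI.
Compatibility — zero rotation at each built-in end:
  1.633 M_D + 0.8167 M_E = 179.7
  0.8167 M_D + 1.633 M_E = 128.4
Solving the pair gives M_D = 94.25 kN·m and M_E = 31.51 kN·m (hogging).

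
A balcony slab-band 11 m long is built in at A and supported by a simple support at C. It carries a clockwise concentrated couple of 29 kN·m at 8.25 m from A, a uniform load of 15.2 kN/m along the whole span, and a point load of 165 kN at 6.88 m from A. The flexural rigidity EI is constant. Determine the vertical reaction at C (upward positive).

Remove the prop at C; the released (primary) structure is a cantilever built in at A.
Free-end deflection of the primary structure under the applied loading (downward +):
  clockwise couple 29 at a = 8.25: M₀a(2L − a)/(2EI) = 1645/EI
  UDL 15.2: wL⁴/(8EI) = 27818/EI
  point load 165 at a = 6.88: Pa²(3L − a)/(6EI) = 34000/EI
  δ_0 = 63463/EI
Flexibility coefficient — unit upward force at C: δ_{CC} = L³/(3EI) = 443.7/EI.
The prop prevents deflection at C: R_C = δ_0/δ_{CC} = 63463/443.7 = 143 kN.

R_C = 143 kN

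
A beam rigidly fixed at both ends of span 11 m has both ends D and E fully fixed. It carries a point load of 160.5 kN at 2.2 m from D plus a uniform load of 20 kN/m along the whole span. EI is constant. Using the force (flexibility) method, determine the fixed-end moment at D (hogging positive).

M_D = 427.7 kN·m

Take the two fixed-end moments M_D, M_E as redundants; the released structure is the simple span DE.
On the primary (simply-supported) span, the end slopes from the loading are:
  at D: point load 160.5 at a = 2.2: Pab(L + b)/(6LEI) = 932.2/EI
  at E: point load 160.5 at a = 2.2: Pab(L + a)/(6LEI) = 621.5/EI
  at D: UDL 20: wL³/(24EI) = 1109/EI
  at E: UDL 20: wL³/(24EI) = 1109/EI
  θ_D0 = 2041/EI,  θ_E0 = 1731/EI
Flexibility coefficients: a unit moment at one end gives L/(3EI) there and L/(6EI) at the far end, so f₁₁ = f₂₂ = 3.667/EI and f₁₂ = f₂₁ = 1.833/EI.
Compatibility — zero rotation at each built-in end:
  3.667 M_D + 1.833 M_E = 2041
  1.833 M_D + 3.667 M_E = 1731
Solving the pair gives M_D = 427.7 kN·m and M_E = 258.2 kN·m (hogging).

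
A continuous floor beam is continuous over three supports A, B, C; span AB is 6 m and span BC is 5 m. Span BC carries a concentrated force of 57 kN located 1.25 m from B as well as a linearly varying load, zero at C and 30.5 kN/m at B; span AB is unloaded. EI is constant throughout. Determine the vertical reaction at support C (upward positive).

Release continuity at B by inserting a hinge; the redundant is the internal moment M_B. The primary structure is two simply-supported spans AB and BC.
Discontinuity in slope at B on the released structure — sum the simple-span end rotations:
  span BC: point load 57 at a = 1.25: Pab(L + b)/(6LEI) = 77.93/EI
  span BC: triangular load, peak 30.5: w₀L³/(45EI) = 84.72/EI
  relative rotation θ_0 = (0 + 162.7)/EI = 162.7/EI
A unit hogging moment at B produces rotation L₁/(3EI) + L₂/(3EI) = 3.667/EI.
Slope continuity at B: θ_0 = M_B·3.667/EI, so M_B = 162.7/3.667 = 44.36 kN·m (hogging).
Span BC, ΣM about C: R_B^{BC}·5 = 467.9 + 44.36, so R_B^{BC} = 102.5 kN and R_C = 133.2 − 102.5 = 30.79 kN.

R_C = 30.79 kN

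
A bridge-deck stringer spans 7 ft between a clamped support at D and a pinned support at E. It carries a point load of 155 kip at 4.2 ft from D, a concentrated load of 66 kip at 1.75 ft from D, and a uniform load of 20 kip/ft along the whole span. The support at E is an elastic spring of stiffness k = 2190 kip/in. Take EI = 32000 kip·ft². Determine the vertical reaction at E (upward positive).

Take the reaction at E as the redundant and release it; the primary structure is a cantilever fixed at D.
Deflection at E on the released cantilever, summing each load's contribution:
  point load 155 at a = 4.2: Pa²(3L − a)/(6EI) = 7656/EI
  point load 66 at a = 1.75: Pa²(3L − a)/(6EI) = 648.5/EI
  UDL 20: wL⁴/(8EI) = 6002/EI
  δ_0 = 14307/EI
Tip deflection under a unit load at E: L³/(3EI) = 114.3/EI.
With EI = 32000 kip·ft²: δ_0 = 0.44709 ft and δ_{EE} = 0.003573 ft/kip.
Compatibility — the spring shortens by R_E/k under the reaction it provides: δ_0 − R_E·δ_{EE} = R_E/k. With 1/k = 1/(2190×12) ft/kip = 0.000038 ft/kip, R_E = δ_0 / (δ_{EE} + 1/k) = 0.44709 / (0.003573 + 0.000038) = 123.8 kip.

R_E = 123.8 kip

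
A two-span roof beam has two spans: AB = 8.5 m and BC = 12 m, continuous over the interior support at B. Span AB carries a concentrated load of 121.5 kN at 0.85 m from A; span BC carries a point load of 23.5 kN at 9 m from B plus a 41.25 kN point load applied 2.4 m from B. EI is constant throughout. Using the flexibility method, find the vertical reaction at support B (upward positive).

R_B = 67.56 kN

Insert a hinge at B; M_B is the redundant, and each span becomes simply supported.
Discontinuity in slope at B on the released structure — sum the simple-span end rotations:
  span AB: point load 121.5 at a = 0.85: Pab(L + a)/(6LEI) = 144.8/EI
  span BC: point load 23.5 at a = 9: Pab(L + b)/(6LEI) = 132.2/EI
  span BC: point load 41.25 at a = 2.4: Pab(L + b)/(6LEI) = 285.1/EI
  relative rotation θ_0 = (144.8 + 417.3)/EI = 562.2/EI
A unit hogging moment at B produces rotation L₁/(3EI) + L₂/(3EI) = 6.833/EI.
Compatibility: M_B·(L₁+L₂)/(3EI) = θ_0, giving M_B = 82.27 kN·m (hogging).
Span AB, ΣM about A with M_B applied at B: R_B^{AB}·8.5 = 103.3 + 82.27, so R_B^{AB} = 21.83 kN and R_A = 121.5 − 21.83 = 99.67 kN.
Span BC, ΣM about C: R_B^{BC}·12 = 466.5 + 82.27, so R_B^{BC} = 45.73 kN and R_C = 64.75 − 45.73 = 19.02 kN.
R_B = 21.83 + 45.73 = 67.56 kN.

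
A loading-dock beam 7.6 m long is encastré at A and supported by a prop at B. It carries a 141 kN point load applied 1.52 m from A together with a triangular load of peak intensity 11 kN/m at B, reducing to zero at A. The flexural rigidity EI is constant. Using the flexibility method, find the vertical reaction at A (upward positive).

R_A = 151.9 kN

Take the reaction at B as the redundant and release it; the primary structure is a cantilever fixed at A.
Deflection at B on the released cantilever, summing each load's contribution:
  point load 141 at a = 1.52: Pa²(3L − a)/(6EI) = 1155/EI
  triangular load, peak 11 at the free end: 11w₀L⁴/(120EI) = 3364/EI
  δ_0 = 4519/EI
Flexibility coefficient — unit upward force at B: δ_{BB} = L³/(3EI) = 146.3/EI.
The prop prevents deflection at B: R_B = δ_0/δ_{BB} = 4519/146.3 = 30.89 kN.
Vertical equilibrium: R_A = ΣP − R_B = 182.8 − 30.89 = 151.9 kN.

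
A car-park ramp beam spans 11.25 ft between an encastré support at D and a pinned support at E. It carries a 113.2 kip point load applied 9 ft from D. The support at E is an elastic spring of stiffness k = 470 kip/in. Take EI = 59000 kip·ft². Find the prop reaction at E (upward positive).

R_E = 77.97 kip

Choose R_E as the redundant. The primary structure is the cantilever fixed at D.
Downward deflection at the released point E due to the loads:
  point load 113.2 at a = 9: Pa²(3L − a)/(6EI) = 37823/EI
Tip deflection under a unit load at E: L³/(3EI) = 474.6/EI.
With EI = 59000 kip·ft²: δ_0 = 0.64107 ft and δ_{EE} = 0.008044 ft/kip.
Compatibility — the spring shortens by R_E/k under the reaction it provides: δ_0 − R_E·δ_{EE} = R_E/k. With 1/k = 1/(470×12) ft/kip = 0.000177 ft/kip, R_E = δ_0 / (δ_{EE} + 1/k) = 0.64107 / (0.008044 + 0.000177) = 77.97 kip.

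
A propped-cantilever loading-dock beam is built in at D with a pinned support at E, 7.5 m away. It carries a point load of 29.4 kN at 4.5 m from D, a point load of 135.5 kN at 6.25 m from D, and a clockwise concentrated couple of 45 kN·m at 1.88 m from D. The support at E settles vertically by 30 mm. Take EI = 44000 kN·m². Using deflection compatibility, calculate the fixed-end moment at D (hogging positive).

M_D = 205.2 kN·m

Release the roller at E. Primary structure: cantilever fixed at D.
Free-end deflection of the primary structure under the applied loading (downward +):
  point load 29.4 at a = 4.5: Pa²(3L − a)/(6EI) = 1786/EI
  point load 135.5 at a = 6.25: Pa²(3L − a)/(6EI) = 14335/EI
  clockwise couple 45 at a = 1.88: M₀a(2L − a)/(2EI) = 555/EI
  δ_0 = 16676/EI
Tip deflection under a unit load at E: L³/(3EI) = 140.6/EI.
With EI = 44000 kN·m²: δ_0 = 0.379 m and δ_{EE} = 0.003196 m/kN.
Compatibility — the beam at E must follow the support down by 0.03 m: δ_0 − R_E·δ_{EE} = 0.03, so R_E = (0.379 − 0.03)/0.003196 = 109.2 kN.
Moment equilibrium about D: M_D = Σ(load moments about D) − R_E·L = 1024 − 109.2×7.5 = 205.2 kN·m.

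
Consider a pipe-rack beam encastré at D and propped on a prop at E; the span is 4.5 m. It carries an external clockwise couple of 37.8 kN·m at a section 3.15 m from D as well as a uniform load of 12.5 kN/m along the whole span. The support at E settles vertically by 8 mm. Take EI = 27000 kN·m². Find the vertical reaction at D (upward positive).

R_D = 30.8 kN

Choose R_E as the redundant. The primary structure is the cantilever fixed at D.
Primary-structure tip deflection at E by superposition:
  clockwise couple 37.8 at a = 3.15: M₀a(2L − a)/(2EI) = 348.3/EI
  UDL 12.5: wL⁴/(8EI) = 640.7/EI
  δ_0 = 989/EI
Tip deflection under a unit load at E: L³/(3EI) = 30.38/EI.
With EI = 27000 kN·m²: δ_0 = 0.03663 m and δ_{EE} = 0.001125 m/kN.
Compatibility — the beam at E must follow the support down by 0.008 m: δ_0 − R_E·δ_{EE} = 0.008, so R_E = (0.03663 − 0.008)/0.001125 = 25.45 kN.
Vertical equilibrium: R_D = ΣP − R_E = 56.25 − 25.45 = 30.8 kN.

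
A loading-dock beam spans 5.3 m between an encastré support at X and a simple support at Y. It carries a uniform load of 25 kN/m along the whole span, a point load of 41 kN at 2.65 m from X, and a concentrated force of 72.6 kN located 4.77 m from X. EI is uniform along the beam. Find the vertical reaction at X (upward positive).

Take the reaction at Y as the redundant and release it; the primary structure is a cantilever fixed at X.
Downward deflection at the released point Y due to the loads:
  UDL 25: wL⁴/(8EI) = 2466/EI
  point load 41 at a = 2.65: Pa²(3L − a)/(6EI) = 635.8/EI
  point load 72.6 at a = 4.77: Pa²(3L − a)/(6EI) = 3064/EI
  δ_0 = 6166/EI
Tip deflection under a unit load at Y: L³/(3EI) = 49.63/EI.
The prop prevents deflection at Y: R_Y = δ_0/δ_{YY} = 6166/49.63 = 124.2 kN.
Vertical equilibrium: R_X = ΣP − R_Y = 246.1 − 124.2 = 121.9 kN.

R_X = 121.9 kN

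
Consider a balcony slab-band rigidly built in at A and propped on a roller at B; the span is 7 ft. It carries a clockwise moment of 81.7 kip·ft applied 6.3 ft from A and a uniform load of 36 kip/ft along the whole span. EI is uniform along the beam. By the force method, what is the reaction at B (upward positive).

Choose R_B as the redundant. The primary structure is the cantilever fixed at A.
Downward deflection at the released point B due to the loads:
  clockwise couple 81.7 at a = 6.3: M₀a(2L − a)/(2EI) = 1982/EI
  UDL 36: wL⁴/(8EI) = 10804/EI
  δ_0 = 12786/EI
Tip deflection under a unit load at B: L³/(3EI) = 114.3/EI.
The prop prevents deflection at B: R_B = δ_0/δ_{BB} = 12786/114.3 = 111.8 kip.

R_B = 111.8 kip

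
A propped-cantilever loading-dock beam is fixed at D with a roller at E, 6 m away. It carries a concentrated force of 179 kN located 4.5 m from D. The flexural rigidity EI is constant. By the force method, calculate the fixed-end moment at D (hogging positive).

M_D = 125.9 kN·m

Take the reaction at E as the redundant and release it; the primary structure is a cantilever fixed at D.
Free-end deflection of the primary structure under the applied loading (downward +):
  point load 179 at a = 4.5: Pa²(3L − a)/(6EI) = 8156/EI
Tip deflection under a unit load at E: L³/(3EI) = 72/EI.
The prop prevents deflection at E: R_E = δ_0/δ_{EE} = 8156/72 = 113.3 kN.
Moment equilibrium about D: M_D = Σ(load moments about D) − R_E·L = 805.5 − 113.3×6 = 125.9 kN·m.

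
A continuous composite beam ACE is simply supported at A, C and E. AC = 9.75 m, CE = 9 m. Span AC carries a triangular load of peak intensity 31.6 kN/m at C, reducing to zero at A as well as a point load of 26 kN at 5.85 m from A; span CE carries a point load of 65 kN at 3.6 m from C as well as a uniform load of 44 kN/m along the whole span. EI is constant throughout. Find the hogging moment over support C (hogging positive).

Take M_C as the redundant. Released structure: two simple spans AC and CE with a hinge at C.
End slopes at the hinge C, treating each span as simply supported:
  span AC: triangular load, peak 31.6: w₀L³/(45EI) = 650.9/EI
  span AC: point load 26 at a = 5.85: Pab(L + a)/(6LEI) = 158.2/EI
  span CE: point load 65 at a = 3.6: Pab(L + b)/(6LEI) = 337/EI
  span CE: UDL 44: wL³/(24EI) = 1336/EI
  relative rotation θ_0 = (809 + 1673)/EI = 2483/EI
A unit hogging moment at C produces rotation L₁/(3EI) + L₂/(3EI) = 6.25/EI.
Slope continuity at C: θ_0 = M_C·6.25/EI, so M_C = 2483/6.25 = 397.2 kN·m (hogging).

M_C = 397.2 kN·m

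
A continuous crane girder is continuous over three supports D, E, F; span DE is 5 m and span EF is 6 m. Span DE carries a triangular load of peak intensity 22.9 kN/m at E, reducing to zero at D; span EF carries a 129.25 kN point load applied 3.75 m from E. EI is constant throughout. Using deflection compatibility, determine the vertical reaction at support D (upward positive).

R_D = 1.982 kN

Release continuity at E by inserting a hinge; the redundant is the internal moment M_E. The primary structure is two simply-supported spans DE and EF.
End slopes at the hinge E, treating each span as simply supported:
  span DE: triangular load, peak 22.9: w₀L³/(45EI) = 63.61/EI
  span EF: point load 129.25 at a = 3.75: Pab(L + b)/(6LEI) = 249.9/EI
  relative rotation θ_0 = (63.61 + 249.9)/EI = 313.5/EI
A unit hogging moment at E produces rotation L₁/(3EI) + L₂/(3EI) = 3.667/EI.
Compatibility: M_E·(L₁+L₂)/(3EI) = θ_0, giving M_E = 85.51 kN·m (hogging).
Span DE, ΣM about D with M_E applied at E: R_E^{DE}·5 = 190.8 + 85.51, so R_E^{DE} = 55.27 kN and R_D = 57.25 − 55.27 = 1.982 kN.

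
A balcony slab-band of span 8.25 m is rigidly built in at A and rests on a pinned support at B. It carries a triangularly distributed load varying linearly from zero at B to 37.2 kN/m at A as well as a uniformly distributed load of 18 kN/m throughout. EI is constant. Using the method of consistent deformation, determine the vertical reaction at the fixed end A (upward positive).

R_A = 215.6 kN

Remove the prop at B; the released (primary) structure is a cantilever built in at A.
Downward deflection at the released point B due to the loads:
  triangular load, peak 37.2 at the fixed end: w₀L⁴/(30EI) = 5744/EI
  UDL 18: wL⁴/(8EI) = 10423/EI
  δ_0 = 16167/EI
Flexibility coefficient — unit upward force at B: δ_{BB} = L³/(3EI) = 187.2/EI.
The prop prevents deflection at B: R_B = δ_0/δ_{BB} = 16167/187.2 = 86.38 kN.
Vertical equilibrium: R_A = ΣP − R_B = 301.9 − 86.38 = 215.6 kN.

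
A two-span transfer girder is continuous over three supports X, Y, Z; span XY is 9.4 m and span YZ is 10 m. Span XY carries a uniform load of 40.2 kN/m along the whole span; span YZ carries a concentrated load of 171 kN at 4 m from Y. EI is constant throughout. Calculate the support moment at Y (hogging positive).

M_Y = 384.4 kN·m

Take M_Y as the redundant. Released structure: two simple spans XY and YZ with a hinge at Y.
End slopes at the hinge Y, treating each span as simply supported:
  span XY: UDL 40.2: wL³/(24EI) = 1391/EI
  span YZ: point load 171 at a = 4: Pab(L + b)/(6LEI) = 1094/EI
  relative rotation θ_0 = (1391 + 1094)/EI = 2486/EI
A unit hogging moment at Y produces rotation L₁/(3EI) + L₂/(3EI) = 6.467/EI.
Slope continuity at Y: θ_0 = M_Y·6.467/EI, so M_Y = 2486/6.467 = 384.4 kN·m (hogging).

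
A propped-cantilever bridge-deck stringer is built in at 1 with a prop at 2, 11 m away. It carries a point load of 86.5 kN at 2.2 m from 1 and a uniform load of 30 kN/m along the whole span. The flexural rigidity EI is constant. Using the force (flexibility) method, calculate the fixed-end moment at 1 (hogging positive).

M_1 = 590.8 kN·m

Choose R_2 as the redundant. The primary structure is the cantilever fixed at 1.
Downward deflection at the released point 2 due to the loads:
  point load 86.5 at a = 2.2: Pa²(3L − a)/(6EI) = 2149/EI
  UDL 30: wL⁴/(8EI) = 54904/EI
  δ_0 = 57053/EI
Tip deflection under a unit load at 2: L³/(3EI) = 443.7/EI.
The prop prevents deflection at 2: R_2 = δ_0/δ_{22} = 57053/443.7 = 128.6 kN.
Moment equilibrium about 1: M_1 = Σ(load moments about 1) − R_2·L = 2005 − 128.6×11 = 590.8 kN·m.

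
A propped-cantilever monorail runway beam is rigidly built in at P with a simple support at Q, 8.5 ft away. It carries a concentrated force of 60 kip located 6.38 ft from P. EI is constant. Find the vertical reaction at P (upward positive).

R_P = 21.98 kip

Choose R_Q as the redundant. The primary structure is the cantilever fixed at P.
Primary-structure tip deflection at Q by superposition:
  point load 60 at a = 6.38: Pa²(3L − a)/(6EI) = 7783/EI
Flexibility coefficient — unit upward force at Q: δ_{QQ} = L³/(3EI) = 204.7/EI.
The prop prevents deflection at Q: R_Q = δ_0/δ_{QQ} = 7783/204.7 = 38.02 kip.
Vertical equilibrium: R_P = ΣP − R_Q = 60 − 38.02 = 21.98 kip.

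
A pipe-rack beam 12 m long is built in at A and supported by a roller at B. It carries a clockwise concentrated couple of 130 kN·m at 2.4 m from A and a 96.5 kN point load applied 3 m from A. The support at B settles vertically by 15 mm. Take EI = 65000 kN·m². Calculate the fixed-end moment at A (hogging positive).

Choose R_B as the redundant. The primary structure is the cantilever fixed at A.
Downward deflection at the released point B due to the loads:
  clockwise couple 130 at a = 2.4: M₀a(2L − a)/(2EI) = 3370/EI
  point load 96.5 at a = 3: Pa²(3L − a)/(6EI) = 4777/EI
  δ_0 = 8146/EI
Tip deflection under a unit load at B: L³/(3EI) = 576/EI.
With EI = 65000 kN·m²: δ_0 = 0.12533 m and δ_{BB} = 0.008862 m/kN.
Compatibility — the beam at B must follow the support down by 0.015 m: δ_0 − R_B·δ_{BB} = 0.015, so R_B = (0.12533 − 0.015)/0.008862 = 12.45 kN.
Moment equilibrium about A: M_A = Σ(load moments about A) − R_B·L = 419.5 − 12.45×12 = 270.1 kN·m.

M_A = 270.1 kN·m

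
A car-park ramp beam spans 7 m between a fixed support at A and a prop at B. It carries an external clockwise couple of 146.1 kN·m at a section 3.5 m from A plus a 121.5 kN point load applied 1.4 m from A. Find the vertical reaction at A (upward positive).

Choose R_B as the redundant. The primary structure is the cantilever fixed at A.
Downward deflection at the released point B due to the loads:
  clockwise couple 146.1 at a = 3.5: M₀a(2L − a)/(2EI) = 2685/EI
  point load 121.5 at a = 1.4: Pa²(3L − a)/(6EI) = 777.9/EI
  δ_0 = 3463/EI
Tip deflection under a unit load at B: L³/(3EI) = 114.3/EI.
Compatibility at B: δ_0 − R_B·δ_{BB} = 0, so R_B = 3463/114.3 = 30.28 kN.
Vertical equilibrium: R_A = ΣP − R_B = 121.5 − 30.28 = 91.22 kN.

R_A = 91.22 kN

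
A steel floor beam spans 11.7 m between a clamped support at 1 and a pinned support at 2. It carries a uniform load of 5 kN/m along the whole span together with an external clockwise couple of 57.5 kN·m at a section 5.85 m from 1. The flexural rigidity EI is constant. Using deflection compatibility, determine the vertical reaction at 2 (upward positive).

Remove the prop at 2; the released (primary) structure is a cantilever built in at 1.
Primary-structure tip deflection at 2 by superposition:
  UDL 5: wL⁴/(8EI) = 11712/EI
  clockwise couple 57.5 at a = 5.85: M₀a(2L − a)/(2EI) = 2952/EI
  δ_0 = 14663/EI
Tip deflection under a unit load at 2: L³/(3EI) = 533.9/EI.
The prop prevents deflection at 2: R_2 = δ_0/δ_{22} = 14663/533.9 = 27.47 kN.

R_2 = 27.47 kN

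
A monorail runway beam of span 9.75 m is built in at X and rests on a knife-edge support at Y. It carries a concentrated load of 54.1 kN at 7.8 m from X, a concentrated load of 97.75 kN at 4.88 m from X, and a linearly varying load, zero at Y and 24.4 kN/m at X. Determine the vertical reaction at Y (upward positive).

Release the roller at Y. Primary structure: cantilever fixed at X.
Downward deflection at the released point Y due to the loads:
  point load 54.1 at a = 7.8: Pa²(3L − a)/(6EI) = 11767/EI
  point load 97.75 at a = 4.88: Pa²(3L − a)/(6EI) = 9455/EI
  triangular load, peak 24.4 at the fixed end: w₀L⁴/(30EI) = 7350/EI
  δ_0 = 28572/EI
Flexibility coefficient — unit upward force at Y: δ_{YY} = L³/(3EI) = 309/EI.
Compatibility at Y: δ_0 − R_Y·δ_{YY} = 0, so R_Y = 28572/309 = 92.48 kN.

R_Y = 92.48 kN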